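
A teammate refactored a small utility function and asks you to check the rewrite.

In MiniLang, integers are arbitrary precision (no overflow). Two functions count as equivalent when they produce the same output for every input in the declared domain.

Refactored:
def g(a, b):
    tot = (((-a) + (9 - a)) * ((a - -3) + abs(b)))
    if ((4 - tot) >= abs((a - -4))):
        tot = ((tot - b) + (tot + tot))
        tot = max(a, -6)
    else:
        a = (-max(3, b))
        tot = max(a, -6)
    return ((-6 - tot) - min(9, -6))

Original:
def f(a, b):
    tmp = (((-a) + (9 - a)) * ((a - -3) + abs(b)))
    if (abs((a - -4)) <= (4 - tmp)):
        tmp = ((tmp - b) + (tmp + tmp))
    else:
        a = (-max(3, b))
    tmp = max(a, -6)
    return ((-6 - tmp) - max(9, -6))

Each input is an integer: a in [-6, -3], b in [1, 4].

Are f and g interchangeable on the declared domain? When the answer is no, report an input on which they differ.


Try a=-6, b=1.
f: tmp = -42; (abs((a - -4)) <= (4 - tmp)) -> true; tmp = -127; tmp = -6; return -9
g: tot = -42; ((4 - tot) >= abs((a - -4))) -> true; tot = -127; tot = -6; return 6
-9 against 6: the behavior changed.
verdict: not equivalent; witness: a=-6, b=1


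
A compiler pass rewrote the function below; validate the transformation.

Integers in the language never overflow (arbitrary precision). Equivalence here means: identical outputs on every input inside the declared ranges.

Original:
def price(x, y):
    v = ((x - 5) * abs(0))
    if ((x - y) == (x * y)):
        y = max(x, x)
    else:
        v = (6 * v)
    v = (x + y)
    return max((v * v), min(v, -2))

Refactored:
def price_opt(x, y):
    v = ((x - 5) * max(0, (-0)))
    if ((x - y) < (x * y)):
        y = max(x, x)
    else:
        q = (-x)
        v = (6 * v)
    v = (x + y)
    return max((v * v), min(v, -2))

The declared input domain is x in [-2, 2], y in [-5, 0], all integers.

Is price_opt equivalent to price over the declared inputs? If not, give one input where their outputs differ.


Consider the input x=-2, y=-5.
price: v = 0; ((x - y) == (x * y)) -> false; v = 0; v = -7; return 49
price_opt: v = 0; ((x - y) < (x * y)) -> true; y = -2; v = -4; return 16
49 and 16 differ, so these are not the same function on this domain.
verdict: not equivalent; witness: x=-2, y=-5


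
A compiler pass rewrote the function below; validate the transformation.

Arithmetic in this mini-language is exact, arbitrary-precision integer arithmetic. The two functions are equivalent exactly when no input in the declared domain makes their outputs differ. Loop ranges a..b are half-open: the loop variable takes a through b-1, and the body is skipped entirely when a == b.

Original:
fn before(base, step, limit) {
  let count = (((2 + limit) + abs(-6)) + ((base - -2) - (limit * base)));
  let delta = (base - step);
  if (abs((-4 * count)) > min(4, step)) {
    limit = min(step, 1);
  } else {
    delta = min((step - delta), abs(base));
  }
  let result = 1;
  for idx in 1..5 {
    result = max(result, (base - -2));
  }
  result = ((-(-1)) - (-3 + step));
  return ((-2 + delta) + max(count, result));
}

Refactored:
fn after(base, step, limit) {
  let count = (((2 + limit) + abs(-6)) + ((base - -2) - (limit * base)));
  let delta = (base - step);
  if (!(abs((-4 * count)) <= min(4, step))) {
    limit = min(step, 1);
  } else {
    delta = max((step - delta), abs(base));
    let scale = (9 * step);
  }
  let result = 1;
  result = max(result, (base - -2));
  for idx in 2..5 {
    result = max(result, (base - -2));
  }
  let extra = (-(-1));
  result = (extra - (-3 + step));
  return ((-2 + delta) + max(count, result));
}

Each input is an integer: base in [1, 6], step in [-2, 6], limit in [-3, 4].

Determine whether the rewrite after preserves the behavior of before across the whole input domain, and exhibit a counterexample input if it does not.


These are not equivalent — on base=5, step=4, limit=4 the outputs split (1 vs 3).
before: count=-1, then delta=1, then (abs((-4 * count)) > min(4, step)) is false, then delta=3, then result=1, then (idx=1), then result=7, then (idx=2), then result=7, then (idx=3), then result=7, then (idx=4), then result=7, then result=0, then returns 1
after: count=-1, then delta=1, then (!(abs((-4 * count)) <= min(4, step))) is false, then delta=5, then scale=36, then result=1, then result=7, then (idx=2), then result=7, then (idx=3), then result=7, then (idx=4), then result=7, then extra=1, then result=0, then returns 3
verdict: not equivalent; witness: base=5, step=4, limit=4


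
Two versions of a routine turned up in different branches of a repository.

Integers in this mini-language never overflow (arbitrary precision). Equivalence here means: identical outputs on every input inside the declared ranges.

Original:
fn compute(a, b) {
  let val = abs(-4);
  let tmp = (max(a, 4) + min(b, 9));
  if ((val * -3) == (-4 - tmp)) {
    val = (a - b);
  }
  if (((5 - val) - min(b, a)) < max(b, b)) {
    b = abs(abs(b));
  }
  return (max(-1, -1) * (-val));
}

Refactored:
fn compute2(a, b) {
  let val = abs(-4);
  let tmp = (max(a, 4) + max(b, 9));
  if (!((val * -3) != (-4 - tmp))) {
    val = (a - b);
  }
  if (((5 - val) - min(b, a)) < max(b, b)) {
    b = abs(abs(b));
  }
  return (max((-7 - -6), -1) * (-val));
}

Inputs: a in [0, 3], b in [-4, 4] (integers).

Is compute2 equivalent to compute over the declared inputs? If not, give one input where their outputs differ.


Not equivalent: a=0, b=4 separates them (-4 vs 4).
compute: val = 4; tmp = 8; ((val * -3) == (-4 - tmp)) -> true; val = -4; (((5 - val) - min(b, a)) < max(b, b)) -> false; return -4
compute2: val = 4; tmp = 13; (!((val * -3) != (-4 - tmp))) -> false; (((5 - val) - min(b, a)) < max(b, b)) -> true; b = 4; return 4
verdict: not equivalent; witness: a=0, b=4


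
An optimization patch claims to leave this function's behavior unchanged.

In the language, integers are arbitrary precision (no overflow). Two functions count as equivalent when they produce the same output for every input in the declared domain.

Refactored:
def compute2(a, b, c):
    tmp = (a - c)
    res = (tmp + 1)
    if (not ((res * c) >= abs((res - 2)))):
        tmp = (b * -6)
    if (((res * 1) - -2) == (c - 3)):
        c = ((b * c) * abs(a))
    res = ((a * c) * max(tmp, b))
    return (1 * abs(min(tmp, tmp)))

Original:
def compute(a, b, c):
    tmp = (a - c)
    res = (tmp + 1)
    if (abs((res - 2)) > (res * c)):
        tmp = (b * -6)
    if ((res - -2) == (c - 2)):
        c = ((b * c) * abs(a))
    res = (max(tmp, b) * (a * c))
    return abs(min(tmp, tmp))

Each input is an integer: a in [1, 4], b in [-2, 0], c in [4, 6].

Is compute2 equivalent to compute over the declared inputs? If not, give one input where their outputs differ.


The edit looks behavioral (`2` became `3`), but over these ranges it never changes the outcome.
One worked example (a=2, b=0, c=5) — compute: tmp = -3; res = -2; (abs((res - 2)) > (res * c)) -> true; tmp = 0; ((res - -2) == (c - 2)) -> false; res = 0; return 0; compute2: tmp = -3; res = -2; (not ((res * c) >= abs((res - 2)))) -> true; tmp = 0; (((res * 1) - -2) == (c - 3)) -> false; res = 0; return 0; agreement on 0.
Every one of the 36 inputs gives matching results.
verdict: equivalent


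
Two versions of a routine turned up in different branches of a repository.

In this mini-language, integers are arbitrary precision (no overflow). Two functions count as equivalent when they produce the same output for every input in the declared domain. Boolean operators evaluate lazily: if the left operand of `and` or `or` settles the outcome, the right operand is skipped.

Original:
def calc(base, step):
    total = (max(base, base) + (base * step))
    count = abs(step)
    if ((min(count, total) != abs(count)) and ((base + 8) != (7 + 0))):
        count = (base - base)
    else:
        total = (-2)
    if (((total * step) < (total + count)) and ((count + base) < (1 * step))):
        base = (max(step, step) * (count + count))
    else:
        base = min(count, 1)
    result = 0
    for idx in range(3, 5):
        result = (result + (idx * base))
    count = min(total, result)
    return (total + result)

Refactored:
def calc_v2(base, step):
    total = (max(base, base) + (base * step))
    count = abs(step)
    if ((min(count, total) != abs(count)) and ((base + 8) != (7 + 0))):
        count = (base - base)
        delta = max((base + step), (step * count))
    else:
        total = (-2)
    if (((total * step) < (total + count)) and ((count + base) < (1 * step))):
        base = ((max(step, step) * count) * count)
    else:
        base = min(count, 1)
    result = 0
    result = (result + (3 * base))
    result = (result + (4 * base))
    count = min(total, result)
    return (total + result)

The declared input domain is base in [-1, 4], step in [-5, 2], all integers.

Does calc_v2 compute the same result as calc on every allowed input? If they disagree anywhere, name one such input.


Not equivalent: base=-1, step=1 separates them (12 vs 5).
calc: total=-2, then count=1, then ((min(count, total) != abs(count)) and ((base + 8) != (7 + 0))) is false, then total=-2, then (((total * step) < (total + count)) and ((count + base) < (1 * step))) is true, then base=2, then result=0, then (idx=3), then result=6, then (idx=4), then result=14, then count=-2, then returns 12
calc_v2: total=-2, then count=1, then ((min(count, total) != abs(count)) and ((base + 8) != (7 + 0))) is false, then total=-2, then (((total * step) < (total + count)) and ((count + base) < (1 * step))) is true, then base=1, then result=0, then result=3, then result=7, then count=-2, then returns 5
verdict: not equivalent; witness: base=-1, step=1


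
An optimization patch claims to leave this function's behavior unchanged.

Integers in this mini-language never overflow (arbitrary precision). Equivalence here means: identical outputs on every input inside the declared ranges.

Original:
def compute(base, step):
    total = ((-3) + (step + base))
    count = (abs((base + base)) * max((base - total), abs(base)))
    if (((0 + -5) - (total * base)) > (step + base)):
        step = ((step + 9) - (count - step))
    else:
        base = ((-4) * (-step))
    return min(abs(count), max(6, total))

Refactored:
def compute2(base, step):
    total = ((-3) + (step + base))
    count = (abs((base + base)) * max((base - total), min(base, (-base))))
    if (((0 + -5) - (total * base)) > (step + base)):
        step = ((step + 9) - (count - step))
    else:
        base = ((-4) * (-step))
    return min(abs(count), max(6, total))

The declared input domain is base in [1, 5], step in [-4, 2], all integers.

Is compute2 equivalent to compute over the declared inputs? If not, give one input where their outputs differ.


These are not equivalent — on base=2, step=2 the outputs split (6 vs 4).
compute: total becomes 1; next count becomes 8; next (((0 + -5) - (total * base)) > (step + base)) evaluates to false; next base becomes 8; next final value 6
compute2: total becomes 1; next count becomes 4; next (((0 + -5) - (total * base)) > (step + base)) evaluates to false; next base becomes 8; next final value 4
verdict: not equivalent; witness: base=2, step=2


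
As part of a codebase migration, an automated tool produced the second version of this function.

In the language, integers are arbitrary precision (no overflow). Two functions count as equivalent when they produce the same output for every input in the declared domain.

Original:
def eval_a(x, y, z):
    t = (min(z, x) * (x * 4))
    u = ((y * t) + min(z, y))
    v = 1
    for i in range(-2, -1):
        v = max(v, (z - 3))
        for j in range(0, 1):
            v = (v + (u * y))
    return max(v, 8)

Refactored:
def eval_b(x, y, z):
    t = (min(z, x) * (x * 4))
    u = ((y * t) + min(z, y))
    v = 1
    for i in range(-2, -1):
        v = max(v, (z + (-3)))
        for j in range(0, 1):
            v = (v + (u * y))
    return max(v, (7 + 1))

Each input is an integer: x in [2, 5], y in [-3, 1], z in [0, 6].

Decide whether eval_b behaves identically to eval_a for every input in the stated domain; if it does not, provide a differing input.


The two versions differ — the changes include arithmetic usage differs; constant usage differs.
One worked example (x=4, y=0, z=4) — eval_a: t=64, then u=0, then v=1, then (i=-2), then v=1, then (j=0), then v=1, then returns 8; eval_b: t=64, then u=0, then v=1, then (i=-2), then v=1, then (j=0), then v=1, then returns 8; agreement on 8.
Every one of the 140 inputs gives matching results.
verdict: equivalent


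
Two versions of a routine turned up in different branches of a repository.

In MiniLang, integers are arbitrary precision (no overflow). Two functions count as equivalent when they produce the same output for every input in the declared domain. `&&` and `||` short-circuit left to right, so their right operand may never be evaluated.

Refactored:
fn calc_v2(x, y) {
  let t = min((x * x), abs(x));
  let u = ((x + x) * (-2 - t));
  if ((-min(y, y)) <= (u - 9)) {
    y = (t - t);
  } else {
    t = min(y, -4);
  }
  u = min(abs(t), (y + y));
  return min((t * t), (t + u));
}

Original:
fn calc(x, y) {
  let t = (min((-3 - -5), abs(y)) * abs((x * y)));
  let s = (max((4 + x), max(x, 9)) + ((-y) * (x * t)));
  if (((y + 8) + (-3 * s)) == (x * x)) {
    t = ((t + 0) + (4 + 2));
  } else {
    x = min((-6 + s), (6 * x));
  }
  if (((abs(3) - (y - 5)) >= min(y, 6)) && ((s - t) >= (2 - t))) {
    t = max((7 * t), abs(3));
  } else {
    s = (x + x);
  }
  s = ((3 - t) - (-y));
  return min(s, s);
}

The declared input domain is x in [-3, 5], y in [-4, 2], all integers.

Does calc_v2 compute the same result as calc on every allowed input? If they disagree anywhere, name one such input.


The rewrite breaks on x=-3, y=-4, where the results are -25 and 3.
calc: t becomes 24; next s becomes -279; next (((y + 8) + (-3 * s)) == (x * x)) evaluates to false; next x becomes -285; next (((abs(3) - (y - 5)) >= min(y, 6)) && ((s - t) >= (2 - t))) evaluates to false; next s becomes -570; next s becomes -25; next final value -25
calc_v2: t becomes 3; next u becomes 30; next ((-min(y, y)) <= (u - 9)) evaluates to true; next y becomes 0; next u becomes 0; next final value 3
verdict: not equivalent; witness: x=-3, y=-4


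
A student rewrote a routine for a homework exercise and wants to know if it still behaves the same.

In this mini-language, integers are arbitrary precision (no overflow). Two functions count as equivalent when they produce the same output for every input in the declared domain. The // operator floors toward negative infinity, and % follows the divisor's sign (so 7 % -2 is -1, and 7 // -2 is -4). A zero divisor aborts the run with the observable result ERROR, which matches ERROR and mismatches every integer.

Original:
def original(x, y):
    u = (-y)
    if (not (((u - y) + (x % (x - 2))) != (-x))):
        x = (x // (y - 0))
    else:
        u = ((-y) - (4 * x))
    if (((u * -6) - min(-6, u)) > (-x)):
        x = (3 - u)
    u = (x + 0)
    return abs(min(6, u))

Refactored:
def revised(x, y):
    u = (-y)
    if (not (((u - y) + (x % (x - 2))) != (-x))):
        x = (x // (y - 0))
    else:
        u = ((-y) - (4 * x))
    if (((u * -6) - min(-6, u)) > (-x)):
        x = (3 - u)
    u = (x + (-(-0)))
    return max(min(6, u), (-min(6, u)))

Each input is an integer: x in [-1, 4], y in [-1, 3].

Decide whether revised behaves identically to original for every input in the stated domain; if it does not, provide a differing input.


Behavior is preserved: although min/max/abs usage differs, and constant usage differs, the outputs never diverge.
As a probe, take x=3, y=-1: original runs u=1, then (not (((u - y) + (x % (x - 2))) != (-x))) is false, then u=-11, then (((u * -6) - min(-6, u)) > (-x)) is true, then x=14, then u=14, then returns 6; revised runs u=1, then (not (((u - y) + (x % (x - 2))) != (-x))) is false, then u=-11, then (((u * -6) - min(-6, u)) > (-x)) is true, then x=14, then u=14, then returns 6; both end at 6.
Checked all 30 inputs in the declared domain: the outputs agree on every one.
verdict: equivalent


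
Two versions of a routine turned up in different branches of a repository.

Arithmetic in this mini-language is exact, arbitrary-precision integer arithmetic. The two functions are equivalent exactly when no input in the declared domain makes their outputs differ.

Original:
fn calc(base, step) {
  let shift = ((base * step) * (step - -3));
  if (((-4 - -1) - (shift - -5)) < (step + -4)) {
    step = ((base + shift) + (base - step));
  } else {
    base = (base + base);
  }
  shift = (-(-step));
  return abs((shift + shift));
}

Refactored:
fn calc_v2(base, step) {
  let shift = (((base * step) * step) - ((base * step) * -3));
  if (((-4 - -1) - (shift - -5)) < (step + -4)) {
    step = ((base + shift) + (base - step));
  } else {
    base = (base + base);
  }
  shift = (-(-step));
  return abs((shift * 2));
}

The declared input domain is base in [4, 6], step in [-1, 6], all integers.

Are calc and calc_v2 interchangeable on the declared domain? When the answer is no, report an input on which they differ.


Changes here: constant usage differs, and arithmetic usage differs; the full 24-point sweep finds no disagreement.
verdict: equivalent


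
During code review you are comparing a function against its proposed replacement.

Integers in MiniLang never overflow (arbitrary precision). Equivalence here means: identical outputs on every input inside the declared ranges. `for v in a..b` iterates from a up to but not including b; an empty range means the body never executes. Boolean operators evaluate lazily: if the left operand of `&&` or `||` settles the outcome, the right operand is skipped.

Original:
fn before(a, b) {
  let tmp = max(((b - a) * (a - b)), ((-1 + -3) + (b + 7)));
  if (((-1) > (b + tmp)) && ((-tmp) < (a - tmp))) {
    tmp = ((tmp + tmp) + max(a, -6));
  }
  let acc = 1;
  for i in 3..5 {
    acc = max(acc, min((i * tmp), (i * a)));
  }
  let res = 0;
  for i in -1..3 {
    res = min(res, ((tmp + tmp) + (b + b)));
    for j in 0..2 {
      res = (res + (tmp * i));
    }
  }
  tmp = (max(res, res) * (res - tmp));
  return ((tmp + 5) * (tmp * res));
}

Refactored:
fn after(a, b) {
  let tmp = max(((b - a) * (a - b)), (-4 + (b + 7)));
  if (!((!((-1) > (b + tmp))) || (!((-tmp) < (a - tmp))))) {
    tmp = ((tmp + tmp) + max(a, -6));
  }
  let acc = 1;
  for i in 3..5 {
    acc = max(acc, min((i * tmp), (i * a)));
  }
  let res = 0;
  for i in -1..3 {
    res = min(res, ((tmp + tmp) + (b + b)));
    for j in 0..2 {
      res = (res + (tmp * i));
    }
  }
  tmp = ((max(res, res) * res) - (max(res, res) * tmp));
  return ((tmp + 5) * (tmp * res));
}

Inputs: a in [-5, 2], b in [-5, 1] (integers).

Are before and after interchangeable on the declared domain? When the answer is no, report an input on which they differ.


Differences: constant usage differs, plus min/max/abs usage differs, plus arithmetic usage differs, plus boolean connective usage differs — yet all 56 inputs agree.
verdict: equivalent


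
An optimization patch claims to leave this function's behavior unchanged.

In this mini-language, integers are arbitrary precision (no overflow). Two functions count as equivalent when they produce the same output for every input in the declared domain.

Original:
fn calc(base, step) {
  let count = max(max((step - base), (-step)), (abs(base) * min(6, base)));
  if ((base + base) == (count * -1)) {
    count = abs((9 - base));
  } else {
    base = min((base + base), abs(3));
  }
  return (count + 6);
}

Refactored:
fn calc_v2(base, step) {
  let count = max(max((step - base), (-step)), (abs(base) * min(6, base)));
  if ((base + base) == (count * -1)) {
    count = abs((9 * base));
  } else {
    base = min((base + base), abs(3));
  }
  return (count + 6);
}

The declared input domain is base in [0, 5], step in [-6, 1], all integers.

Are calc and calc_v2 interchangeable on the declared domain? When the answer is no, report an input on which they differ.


Try base=0, step=0.
calc: count=0, then ((base + base) == (count * -1)) is true, then count=9, then returns 15
calc_v2: count=0, then ((base + base) == (count * -1)) is true, then count=0, then returns 6
15 != 6, so the rewrite changes behavior.
verdict: not equivalent; witness: base=0, step=0


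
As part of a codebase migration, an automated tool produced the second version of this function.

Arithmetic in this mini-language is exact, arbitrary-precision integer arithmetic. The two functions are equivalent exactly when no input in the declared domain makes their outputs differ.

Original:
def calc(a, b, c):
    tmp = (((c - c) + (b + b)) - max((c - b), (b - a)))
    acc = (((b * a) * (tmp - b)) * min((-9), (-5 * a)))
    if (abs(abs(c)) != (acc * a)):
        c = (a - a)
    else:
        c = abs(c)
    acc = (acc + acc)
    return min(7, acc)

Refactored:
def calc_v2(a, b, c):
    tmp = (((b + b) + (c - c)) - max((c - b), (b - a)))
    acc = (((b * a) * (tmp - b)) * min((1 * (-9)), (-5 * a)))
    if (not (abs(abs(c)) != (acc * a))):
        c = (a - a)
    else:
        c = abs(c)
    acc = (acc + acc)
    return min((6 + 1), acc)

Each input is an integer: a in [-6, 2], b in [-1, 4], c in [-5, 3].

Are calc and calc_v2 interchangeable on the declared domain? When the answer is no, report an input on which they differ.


Equivalent. One difference looks behavioral, but it never changes the outcome for any declared input.
Every one of the 486 inputs gives matching results.
Spot check at a=1, b=0, c=2 — calc: tmp=-2, then acc=0, then (abs(abs(c)) != (acc * a)) is true, then c=0, then acc=0, then returns 0. calc_v2: tmp=-2, then acc=0, then (not (abs(abs(c)) != (acc * a))) is false, then c=2, then acc=0, then returns 0. Both give 0.
verdict: equivalent


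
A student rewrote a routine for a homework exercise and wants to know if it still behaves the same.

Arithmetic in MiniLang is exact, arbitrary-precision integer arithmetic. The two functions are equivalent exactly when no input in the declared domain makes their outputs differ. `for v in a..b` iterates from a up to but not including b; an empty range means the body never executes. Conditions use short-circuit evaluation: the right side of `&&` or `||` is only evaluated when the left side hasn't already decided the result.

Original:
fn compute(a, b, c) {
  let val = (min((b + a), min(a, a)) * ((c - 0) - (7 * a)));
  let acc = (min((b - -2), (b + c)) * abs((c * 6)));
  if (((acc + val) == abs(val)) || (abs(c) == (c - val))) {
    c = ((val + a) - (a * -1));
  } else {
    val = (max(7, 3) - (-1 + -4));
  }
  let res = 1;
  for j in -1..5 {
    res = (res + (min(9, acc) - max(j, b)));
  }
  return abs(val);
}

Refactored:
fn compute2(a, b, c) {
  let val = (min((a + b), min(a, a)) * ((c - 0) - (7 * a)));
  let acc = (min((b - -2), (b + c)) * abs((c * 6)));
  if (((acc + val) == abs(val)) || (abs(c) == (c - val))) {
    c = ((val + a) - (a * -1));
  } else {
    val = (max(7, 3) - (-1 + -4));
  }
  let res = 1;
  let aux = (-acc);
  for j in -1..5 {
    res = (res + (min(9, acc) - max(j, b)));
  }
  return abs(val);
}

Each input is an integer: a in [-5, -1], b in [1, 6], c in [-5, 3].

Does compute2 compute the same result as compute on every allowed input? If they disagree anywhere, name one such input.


Behavior is preserved: although local variable names differ, statement counts differ, the outputs never diverge.
Tracing a=-3, b=1, c=-1: compute: val = -60; acc = 0; (((acc + val) == abs(val)) || (abs(c) == (c - val))) -> false; val = 12; res = 1; [j=-1]; res = 0; [j=0]; res = -1; [j=1]; res = -2; [j=2]; res = -4; [j=3]; res = -7; [j=4]; res = -11; return 12 | compute2: val = -60; acc = 0; (((acc + val) == abs(val)) || (abs(c) == (c - val))) -> false; val = 12; res = 1; aux = 0; [j=-1]; res = 0; [j=0]; res = -1; [j=1]; res = -2; [j=2]; res = -4; [j=3]; res = -7; [j=4]; res = -11; return 12 — matching result 12.
Checked all 270 inputs in the declared domain: the outputs agree on every one.
verdict: equivalent


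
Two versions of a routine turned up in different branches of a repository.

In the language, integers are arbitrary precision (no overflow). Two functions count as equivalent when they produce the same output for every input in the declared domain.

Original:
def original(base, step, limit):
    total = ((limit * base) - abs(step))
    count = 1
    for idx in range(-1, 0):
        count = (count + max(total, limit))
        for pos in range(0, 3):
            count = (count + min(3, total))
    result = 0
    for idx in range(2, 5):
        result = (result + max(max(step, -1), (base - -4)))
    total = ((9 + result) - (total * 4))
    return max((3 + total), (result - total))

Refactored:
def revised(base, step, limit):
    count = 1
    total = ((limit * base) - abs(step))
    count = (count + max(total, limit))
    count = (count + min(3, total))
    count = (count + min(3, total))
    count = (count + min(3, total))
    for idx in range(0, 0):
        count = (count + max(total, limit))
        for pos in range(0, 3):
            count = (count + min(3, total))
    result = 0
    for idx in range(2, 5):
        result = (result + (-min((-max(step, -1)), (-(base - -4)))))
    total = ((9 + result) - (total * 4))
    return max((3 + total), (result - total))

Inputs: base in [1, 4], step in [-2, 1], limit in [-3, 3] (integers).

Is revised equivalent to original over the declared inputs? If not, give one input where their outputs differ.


The two versions differ — the changes include statement counts differ, plus loop structure differs, plus min/max/abs usage differs, plus constant usage differs, plus arithmetic usage differs.
Spot check at base=4, step=-1, limit=1 — original: total=3, then count=1, then (idx=-1), then count=4, then (pos=0), then count=7, then (pos=1), then count=10, then (pos=2), then count=13, then result=0, then (idx=2), then result=8, then (idx=3), then result=16, then (idx=4), then result=24, then total=21, then returns 24. revised: count=1, then total=3, then count=4, then count=7, then count=10, then count=13, then the loop over idx runs zero times, then result=0, then (idx=2), then result=8, then (idx=3), then result=16, then (idx=4), then result=24, then total=21, then returns 24. Both give 24.
Sweeping the whole domain (112 inputs) finds no disagreement.
verdict: equivalent


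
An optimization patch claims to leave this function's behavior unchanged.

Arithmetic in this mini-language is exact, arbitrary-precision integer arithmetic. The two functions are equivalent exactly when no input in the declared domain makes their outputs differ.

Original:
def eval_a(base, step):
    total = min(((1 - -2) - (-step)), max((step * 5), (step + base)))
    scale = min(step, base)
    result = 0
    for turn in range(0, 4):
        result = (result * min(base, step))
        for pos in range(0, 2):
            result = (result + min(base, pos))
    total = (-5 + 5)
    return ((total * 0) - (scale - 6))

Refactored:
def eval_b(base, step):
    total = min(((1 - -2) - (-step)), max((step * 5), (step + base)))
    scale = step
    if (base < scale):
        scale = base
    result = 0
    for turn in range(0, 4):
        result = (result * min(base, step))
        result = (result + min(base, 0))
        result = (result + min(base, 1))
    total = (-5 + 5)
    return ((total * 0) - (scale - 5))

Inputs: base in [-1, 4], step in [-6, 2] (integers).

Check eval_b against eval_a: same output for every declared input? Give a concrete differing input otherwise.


Evaluate both at base=-1, step=-6.
eval_a: total = -7; scale = -6; result = 0; [turn=0]; result = 0; [pos=0]; result = -1; [pos=1]; result = -2; [turn=1]; result = 12; [pos=0]; result = 11; [pos=1]; result = 10; [turn=2]; result = -60; [pos=0]; result = -61; [pos=1]; result = -62; [turn=3]; result = 372; [pos=0]; result = 371; [pos=1]; result = 370; total = 0; return 12
eval_b: total = -7; scale = -6; (base < scale) -> false; result = 0; [turn=0]; result = 0; result = -1; result = -2; [turn=1]; result = 12; result = 11; result = 10; [turn=2]; result = -60; result = -61; result = -62; [turn=3]; result = 372; result = 371; result = 370; total = 0; return 11
12 vs 11 — the two versions disagree here.
verdict: not equivalent; witness: base=-1, step=-6


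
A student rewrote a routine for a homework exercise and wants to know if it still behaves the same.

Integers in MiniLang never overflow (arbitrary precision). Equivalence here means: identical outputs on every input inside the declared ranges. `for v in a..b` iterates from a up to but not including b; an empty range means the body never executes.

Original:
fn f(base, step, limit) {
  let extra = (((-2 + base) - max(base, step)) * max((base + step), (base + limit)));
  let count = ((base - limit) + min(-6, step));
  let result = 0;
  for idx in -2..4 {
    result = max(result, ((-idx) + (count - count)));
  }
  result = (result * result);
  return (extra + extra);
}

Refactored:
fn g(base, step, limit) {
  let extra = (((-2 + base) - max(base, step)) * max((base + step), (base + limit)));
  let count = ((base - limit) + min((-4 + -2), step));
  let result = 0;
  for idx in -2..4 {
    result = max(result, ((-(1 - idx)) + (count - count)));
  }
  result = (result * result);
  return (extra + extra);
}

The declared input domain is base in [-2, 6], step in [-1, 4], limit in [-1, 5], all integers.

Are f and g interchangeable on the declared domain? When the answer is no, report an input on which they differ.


The two are interchangeable: arithmetic usage differs, constant usage differs, and every declared input agrees.
As a probe, take base=2, step=3, limit=-1: f runs extra := -15 | count := -3 | result := 0 | iter idx=-2: | result := 2 | iter idx=-1: | result := 2 | iter idx=0: | result := 2 | iter idx=1: | result := 2 | iter idx=2: | result := 2 | iter idx=3: | result := 2 | result := 4 | result -30; g runs extra := -15 | count := -3 | result := 0 | iter idx=-2: | result := 0 | iter idx=-1: | result := 0 | iter idx=0: | result := 0 | iter idx=1: | result := 0 | iter idx=2: | result := 1 | iter idx=3: | result := 2 | result := 4 | result -30; both end at -30.
Checked all 378 inputs in the declared domain: the outputs agree on every one.
verdict: equivalent


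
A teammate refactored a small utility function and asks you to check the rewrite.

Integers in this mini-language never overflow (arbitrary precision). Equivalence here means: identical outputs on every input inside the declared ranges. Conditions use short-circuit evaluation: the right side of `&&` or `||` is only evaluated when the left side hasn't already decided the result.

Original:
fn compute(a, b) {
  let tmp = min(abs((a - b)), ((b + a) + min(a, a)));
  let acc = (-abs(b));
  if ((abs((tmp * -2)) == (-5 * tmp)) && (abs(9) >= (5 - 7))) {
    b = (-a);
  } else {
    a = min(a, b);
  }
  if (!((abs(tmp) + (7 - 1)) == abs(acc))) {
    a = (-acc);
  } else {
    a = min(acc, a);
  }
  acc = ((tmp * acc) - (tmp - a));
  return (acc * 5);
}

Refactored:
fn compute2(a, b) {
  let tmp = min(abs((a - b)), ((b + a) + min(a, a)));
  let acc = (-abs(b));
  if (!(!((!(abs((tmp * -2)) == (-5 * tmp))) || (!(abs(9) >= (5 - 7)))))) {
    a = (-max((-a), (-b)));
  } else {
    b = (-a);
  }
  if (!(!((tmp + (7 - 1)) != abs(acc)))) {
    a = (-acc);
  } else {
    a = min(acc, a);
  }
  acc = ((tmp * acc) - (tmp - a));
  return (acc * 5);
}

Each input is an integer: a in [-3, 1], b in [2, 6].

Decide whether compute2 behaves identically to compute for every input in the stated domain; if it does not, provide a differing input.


There is a counterexample at a=-3, b=2: 70 on one side, 45 on the other.
compute: tmp=-4, then acc=-2, then ((abs((tmp * -2)) == (-5 * tmp)) && (abs(9) >= (5 - 7))) is false, then a=-3, then (!((abs(tmp) + (7 - 1)) == abs(acc))) is true, then a=2, then acc=14, then returns 70
compute2: tmp=-4, then acc=-2, then (!(!((!(abs((tmp * -2)) == (-5 * tmp))) || (!(abs(9) >= (5 - 7)))))) is true, then a=-3, then (!(!((tmp + (7 - 1)) != abs(acc)))) is false, then a=-3, then acc=9, then returns 45
verdict: not equivalent; witness: a=-3, b=2


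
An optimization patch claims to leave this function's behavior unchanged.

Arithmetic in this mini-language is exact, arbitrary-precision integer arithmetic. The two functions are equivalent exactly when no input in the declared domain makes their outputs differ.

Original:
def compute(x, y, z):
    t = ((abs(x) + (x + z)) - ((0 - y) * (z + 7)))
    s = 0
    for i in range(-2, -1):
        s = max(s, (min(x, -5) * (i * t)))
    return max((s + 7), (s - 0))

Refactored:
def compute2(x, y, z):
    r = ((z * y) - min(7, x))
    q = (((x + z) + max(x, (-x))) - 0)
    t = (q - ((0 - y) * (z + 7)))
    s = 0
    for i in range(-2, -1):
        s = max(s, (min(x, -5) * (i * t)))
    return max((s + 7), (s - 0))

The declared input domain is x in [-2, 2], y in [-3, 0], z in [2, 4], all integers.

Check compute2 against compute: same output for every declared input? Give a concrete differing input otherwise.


The two are interchangeable: min/max/abs usage differs; constant usage differs; local variable names differ; arithmetic usage differs; statement counts differ, and every declared input agrees.
Spot check at x=-2, y=-3, z=2 — compute: t=-25, then s=0, then (i=-2), then s=0, then returns 7. compute2: r=-4, then q=2, then t=-25, then s=0, then (i=-2), then s=0, then returns 7. Both give 7.
An exhaustive pass over the 60 declared inputs shows identical outputs.
verdict: equivalent


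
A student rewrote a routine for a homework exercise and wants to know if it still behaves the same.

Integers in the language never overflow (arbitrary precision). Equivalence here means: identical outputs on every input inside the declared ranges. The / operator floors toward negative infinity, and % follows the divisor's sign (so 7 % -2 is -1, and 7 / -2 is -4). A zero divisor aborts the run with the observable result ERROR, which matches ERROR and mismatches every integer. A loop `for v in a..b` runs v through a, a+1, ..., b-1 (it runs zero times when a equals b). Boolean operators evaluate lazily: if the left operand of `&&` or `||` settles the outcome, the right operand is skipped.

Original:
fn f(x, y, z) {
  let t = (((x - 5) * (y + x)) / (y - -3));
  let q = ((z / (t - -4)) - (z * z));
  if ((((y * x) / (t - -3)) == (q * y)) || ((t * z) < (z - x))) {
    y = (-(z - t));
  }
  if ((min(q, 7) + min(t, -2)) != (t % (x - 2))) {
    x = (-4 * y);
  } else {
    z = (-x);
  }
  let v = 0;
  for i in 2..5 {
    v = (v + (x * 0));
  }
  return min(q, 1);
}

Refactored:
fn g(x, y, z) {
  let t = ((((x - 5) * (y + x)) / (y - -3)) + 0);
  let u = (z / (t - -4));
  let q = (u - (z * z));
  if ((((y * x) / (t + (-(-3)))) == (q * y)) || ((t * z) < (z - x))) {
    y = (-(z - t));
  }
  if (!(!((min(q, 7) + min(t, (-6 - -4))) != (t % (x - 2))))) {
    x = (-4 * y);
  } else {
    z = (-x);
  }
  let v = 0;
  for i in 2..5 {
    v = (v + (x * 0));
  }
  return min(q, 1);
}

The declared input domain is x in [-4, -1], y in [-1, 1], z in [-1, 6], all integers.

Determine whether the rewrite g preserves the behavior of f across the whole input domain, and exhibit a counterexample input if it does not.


The two versions differ — the changes include constant usage differs, plus arithmetic usage differs, plus local variable names differ, plus statement counts differ, plus boolean connective usage differs.
Spot check at x=-2, y=0, z=1 — f: t := 4 | q := -1 | ((((y * x) / (t - -3)) == (q * y)) || ((t * z) < (z - x))): true | y := 3 | ((min(q, 7) + min(t, -2)) != (t % (x - 2))): true | x := -12 | v := 0 | iter i=2: | v := 0 | iter i=3: | v := 0 | iter i=4: | v := 0 | result -1. g: t := 4 | u := 0 | q := -1 | ((((y * x) / (t + (-(-3)))) == (q * y)) || ((t * z) < (z - x))): true | y := 3 | (!(!((min(q, 7) + min(t, (-6 - -4))) != (t % (x - 2))))): true | x := -12 | v := 0 | iter i=2: | v := 0 | iter i=3: | v := 0 | iter i=4: | v := 0 | result -1. Both give -1.
Across all 96 domain points the two functions coincide.
verdict: equivalent


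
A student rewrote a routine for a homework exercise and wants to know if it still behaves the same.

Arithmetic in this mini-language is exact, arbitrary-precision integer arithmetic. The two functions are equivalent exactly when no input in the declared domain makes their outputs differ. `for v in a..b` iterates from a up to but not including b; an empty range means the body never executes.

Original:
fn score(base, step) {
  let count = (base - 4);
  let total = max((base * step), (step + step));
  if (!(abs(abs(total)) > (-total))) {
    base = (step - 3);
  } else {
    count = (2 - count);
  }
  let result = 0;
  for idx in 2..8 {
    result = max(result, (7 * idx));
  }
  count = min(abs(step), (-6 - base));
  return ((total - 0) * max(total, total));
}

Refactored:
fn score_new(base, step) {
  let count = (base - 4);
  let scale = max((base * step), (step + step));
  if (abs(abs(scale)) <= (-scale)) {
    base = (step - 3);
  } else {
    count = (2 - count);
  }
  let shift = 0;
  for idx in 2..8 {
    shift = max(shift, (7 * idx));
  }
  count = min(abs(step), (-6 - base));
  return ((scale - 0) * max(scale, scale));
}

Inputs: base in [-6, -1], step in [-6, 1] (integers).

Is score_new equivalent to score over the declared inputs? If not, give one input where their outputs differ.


Behavior is preserved: although comparison usage differs, and local variable names differ, and boolean connective usage differs, the outputs never diverge.
As a probe, take base=-4, step=-6: score runs count := -8 | total := 24 | (!(abs(abs(total)) > (-total))): false | count := 10 | result := 0 | iter idx=2: | result := 14 | iter idx=3: | result := 21 | iter idx=4: | result := 28 | iter idx=5: | result := 35 | iter idx=6: | result := 42 | iter idx=7: | result := 49 | count := -2 | result 576; score_new runs count := -8 | scale := 24 | (abs(abs(scale)) <= (-scale)): false | count := 10 | shift := 0 | iter idx=2: | shift := 14 | iter idx=3: | shift := 21 | iter idx=4: | shift := 28 | iter idx=5: | shift := 35 | iter idx=6: | shift := 42 | iter idx=7: | shift := 49 | count := -2 | result 576; both end at 576.
Every one of the 48 inputs gives matching results.
verdict: equivalent


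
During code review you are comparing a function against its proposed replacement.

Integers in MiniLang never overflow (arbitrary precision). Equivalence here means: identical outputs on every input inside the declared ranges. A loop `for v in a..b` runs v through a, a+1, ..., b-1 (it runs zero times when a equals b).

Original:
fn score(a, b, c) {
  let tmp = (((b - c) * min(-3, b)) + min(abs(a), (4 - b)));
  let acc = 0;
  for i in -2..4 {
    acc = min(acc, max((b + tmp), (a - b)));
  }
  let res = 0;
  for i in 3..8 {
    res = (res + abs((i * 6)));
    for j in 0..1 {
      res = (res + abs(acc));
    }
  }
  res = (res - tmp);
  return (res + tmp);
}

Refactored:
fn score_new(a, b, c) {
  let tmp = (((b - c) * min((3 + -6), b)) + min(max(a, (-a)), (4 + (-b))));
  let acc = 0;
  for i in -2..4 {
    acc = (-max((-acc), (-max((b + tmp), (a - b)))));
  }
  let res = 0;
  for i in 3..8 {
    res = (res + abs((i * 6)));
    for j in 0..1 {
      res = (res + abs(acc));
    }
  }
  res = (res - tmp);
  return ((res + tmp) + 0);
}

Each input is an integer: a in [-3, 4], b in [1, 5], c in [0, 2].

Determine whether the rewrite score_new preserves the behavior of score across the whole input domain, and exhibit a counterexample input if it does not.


The two are interchangeable: arithmetic usage differs; and min/max/abs usage differs; and constant usage differs, and every declared input agrees.
As a probe, take a=0, b=3, c=2: score runs tmp=-3, then acc=0, then (i=-2), then acc=0, then (i=-1), then acc=0, then (i=0), then acc=0, then (i=1), then acc=0, then (i=2), then acc=0, then (i=3), then acc=0, then res=0, then (i=3), then res=18, then (j=0), then res=18, then (i=4), then res=42, then (j=0), then res=42, then (i=5), then res=72, then (j=0), then res=72, then (i=6), then res=108, then (j=0), then res=108, then (i=7), then res=150, then (j=0), then res=150, then res=153, then returns 150; score_new runs tmp=-3, then acc=0, then (i=-2), then acc=0, then (i=-1), then acc=0, then (i=0), then acc=0, then (i=1), then acc=0, then (i=2), then acc=0, then (i=3), then acc=0, then res=0, then (i=3), then res=18, then (j=0), then res=18, then (i=4), then res=42, then (j=0), then res=42, then (i=5), then res=72, then (j=0), then res=72, then (i=6), then res=108, then (j=0), then res=108, then (i=7), then res=150, then (j=0), then res=150, then res=153, then returns 150; both end at 150.
Every one of the 120 inputs gives matching results.
verdict: equivalent
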